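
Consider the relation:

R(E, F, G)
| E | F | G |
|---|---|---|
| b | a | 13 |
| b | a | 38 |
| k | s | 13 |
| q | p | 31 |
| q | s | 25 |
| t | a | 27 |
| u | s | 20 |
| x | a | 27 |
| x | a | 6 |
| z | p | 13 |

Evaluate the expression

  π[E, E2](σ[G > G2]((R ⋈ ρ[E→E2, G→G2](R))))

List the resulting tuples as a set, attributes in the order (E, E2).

{(b, b), (b, t), (b, x), (q, k), (q, u), (q, z), (t, b), (t, x), (u, k), (x, b), (x, x)}

ρ[E→E2, G→G2]: schema becomes (E2, F, G2); tuples unchanged.
Joining R and ρ[E→E2, G→G2](R) on F yields {(b, a, 13, b, 13), (b, a, 13, b, 38), (b, a, 13, t, 27), (b, a, 13, x, 27), (b, a, 13, x, 6), (b, a, 38, b, 13), (b, a, 38, b, 38), (b, a, 38, t, 27), (b, a, 38, x, 27), (b, a, 38, x, 6), (k, s, 13, k, 13), (k, s, 13, q, 25), (k, s, 13, u, 20), (q, p, 31, q, 31), (q, p, 31, z, 13), (q, s, 25, k, 13), (q, s, 25, q, 25), (q, s, 25, u, 20), (t, a, 27, b, 13), (t, a, 27, b, 38), (t, a, 27, t, 27), (t, a, 27, x, 27), (t, a, 27, x, 6), (u, s, 20, k, 13), (u, s, 20, q, 25), (u, s, 20, u, 20), (x, a, 27, b, 13), (x, a, 27, b, 38), (x, a, 27, t, 27), (x, a, 27, x, 27), (x, a, 27, x, 6), (x, a, 6, b, 13), (x, a, 6, b, 38), (x, a, 6, t, 27), (x, a, 6, x, 27), (x, a, 6, x, 6), (z, p, 13, q, 31), (z, p, 13, z, 13)}.
Selection G > G2: {(b, a, 13, x, 6), (b, a, 38, b, 13), (b, a, 38, t, 27), (b, a, 38, x, 27), (b, a, 38, x, 6), (q, p, 31, z, 13), (q, s, 25, k, 13), (q, s, 25, u, 20), (t, a, 27, b, 13), (t, a, 27, x, 6), (u, s, 20, k, 13), (x, a, 27, b, 13), (x, a, 27, x, 6)}
π[E, E2]: project onto (E, E2) (2 duplicate(s) eliminated) → {(b, b), (b, t), (b, x), (q, k), (q, u), (q, z), (t, b), (t, x), (u, k), (x, b), (x, x)}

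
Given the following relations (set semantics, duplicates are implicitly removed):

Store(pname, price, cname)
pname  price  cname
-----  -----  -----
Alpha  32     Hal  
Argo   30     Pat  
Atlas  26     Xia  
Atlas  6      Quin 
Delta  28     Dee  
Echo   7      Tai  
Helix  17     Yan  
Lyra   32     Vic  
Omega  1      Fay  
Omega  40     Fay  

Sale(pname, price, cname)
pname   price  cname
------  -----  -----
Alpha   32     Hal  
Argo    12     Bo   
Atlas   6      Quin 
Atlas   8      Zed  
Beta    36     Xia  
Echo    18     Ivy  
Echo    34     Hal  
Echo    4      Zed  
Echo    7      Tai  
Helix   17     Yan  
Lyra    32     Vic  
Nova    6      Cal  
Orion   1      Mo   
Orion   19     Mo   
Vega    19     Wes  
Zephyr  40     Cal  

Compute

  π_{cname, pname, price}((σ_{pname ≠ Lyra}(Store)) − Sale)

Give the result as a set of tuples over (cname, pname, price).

Apply σ_{pname ≠ Lyra}; surviving tuples: {(Alpha, 32, Hal), (Argo, 30, Pat), (Atlas, 26, Xia), (Atlas, 6, Quin), (Delta, 28, Dee), (Echo, 7, Tai), (Helix, 17, Yan), (Omega, 1, Fay), (Omega, 40, Fay)}
Set difference of the two operands is {(Argo, 30, Pat), (Atlas, 26, Xia), (Delta, 28, Dee), (Omega, 1, Fay), (Omega, 40, Fay)}.
π_{cname, pname, price} gives {(Dee, Delta, 28), (Fay, Omega, 1), (Fay, Omega, 40), (Pat, Argo, 30), (Xia, Atlas, 26)}.

{(Dee, Delta, 28), (Fay, Omega, 1), (Fay, Omega, 40), (Pat, Argo, 30), (Xia, Atlas, 26)}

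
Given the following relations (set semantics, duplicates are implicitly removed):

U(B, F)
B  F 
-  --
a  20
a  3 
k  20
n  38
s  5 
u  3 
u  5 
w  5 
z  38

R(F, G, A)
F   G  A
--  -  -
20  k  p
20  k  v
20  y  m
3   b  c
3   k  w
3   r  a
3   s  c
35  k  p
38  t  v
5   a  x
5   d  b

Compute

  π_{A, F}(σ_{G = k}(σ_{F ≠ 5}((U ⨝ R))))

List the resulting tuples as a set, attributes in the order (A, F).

{(p, 20), (v, 20), (w, 3)}

Natural join on F: {(a, 20, k, p), (a, 20, k, v), (a, 20, y, m), (a, 3, b, c), (a, 3, k, w), (a, 3, r, a), (a, 3, s, c), (k, 20, k, p), (k, 20, k, v), (k, 20, y, m), (n, 38, t, v), (s, 5, a, x), (s, 5, d, b), (u, 3, b, c), (u, 3, k, w), (u, 3, r, a), (u, 3, s, c), (u, 5, a, x), (u, 5, d, b), (w, 5, a, x), (w, 5, d, b), (z, 38, t, v)}
σ[F ≠ 5]: keep tuples satisfying F ≠ 5 → {(a, 20, k, p), (a, 20, k, v), (a, 20, y, m), (a, 3, b, c), (a, 3, k, w), (a, 3, r, a), (a, 3, s, c), (k, 20, k, p), (k, 20, k, v), (k, 20, y, m), (n, 38, t, v), (u, 3, b, c), (u, 3, k, w), (u, 3, r, a), (u, 3, s, c), (z, 38, t, v)}
σ[G = k]: keep tuples satisfying G = k → {(a, 20, k, p), (a, 20, k, v), (a, 3, k, w), (k, 20, k, p), (k, 20, k, v), (u, 3, k, w)}
Keep only column(s) A, F (3 duplicate(s) eliminated): {(p, 20), (v, 20), (w, 3)}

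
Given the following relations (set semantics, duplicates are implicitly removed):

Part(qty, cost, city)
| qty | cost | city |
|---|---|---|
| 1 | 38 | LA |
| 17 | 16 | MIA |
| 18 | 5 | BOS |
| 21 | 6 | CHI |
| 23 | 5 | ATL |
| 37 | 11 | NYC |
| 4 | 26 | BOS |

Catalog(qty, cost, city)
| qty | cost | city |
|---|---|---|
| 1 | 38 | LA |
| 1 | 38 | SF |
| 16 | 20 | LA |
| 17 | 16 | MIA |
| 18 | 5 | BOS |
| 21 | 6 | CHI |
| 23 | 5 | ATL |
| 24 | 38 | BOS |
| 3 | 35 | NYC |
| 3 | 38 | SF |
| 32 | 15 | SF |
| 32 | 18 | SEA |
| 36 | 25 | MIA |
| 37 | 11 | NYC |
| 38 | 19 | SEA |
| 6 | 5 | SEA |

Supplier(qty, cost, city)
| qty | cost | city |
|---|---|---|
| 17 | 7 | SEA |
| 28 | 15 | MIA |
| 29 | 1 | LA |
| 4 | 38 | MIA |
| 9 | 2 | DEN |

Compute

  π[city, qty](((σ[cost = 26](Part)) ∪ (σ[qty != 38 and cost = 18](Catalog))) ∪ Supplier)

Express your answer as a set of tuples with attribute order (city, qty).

{(BOS, 4), (DEN, 9), (LA, 29), (MIA, 28), (MIA, 4), (SEA, 17), (SEA, 32)}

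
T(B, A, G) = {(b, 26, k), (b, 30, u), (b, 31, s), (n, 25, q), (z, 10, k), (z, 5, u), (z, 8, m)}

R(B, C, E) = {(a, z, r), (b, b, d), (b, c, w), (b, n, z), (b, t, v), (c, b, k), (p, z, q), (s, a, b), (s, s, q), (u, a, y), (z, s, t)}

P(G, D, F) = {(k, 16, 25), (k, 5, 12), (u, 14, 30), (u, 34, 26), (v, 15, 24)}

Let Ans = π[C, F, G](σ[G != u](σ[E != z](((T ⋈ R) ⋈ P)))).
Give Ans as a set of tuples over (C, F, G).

Joining T and R on B yields {(b, 26, k, b, d), (b, 26, k, c, w), (b, 26, k, n, z), (b, 26, k, t, v), (b, 30, u, b, d), (b, 30, u, c, w), (b, 30, u, n, z), (b, 30, u, t, v), (b, 31, s, b, d), (b, 31, s, c, w), (b, 31, s, n, z), (b, 31, s, t, v), (z, 10, k, s, t), (z, 5, u, s, t), (z, 8, m, s, t)}.
Joining (T ⋈ R) and P on G yields {(b, 26, k, b, d, 16, 25), (b, 26, k, b, d, 5, 12), (b, 26, k, c, w, 16, 25), (b, 26, k, c, w, 5, 12), (b, 26, k, n, z, 16, 25), (b, 26, k, n, z, 5, 12), (b, 26, k, t, v, 16, 25), (b, 26, k, t, v, 5, 12), (b, 30, u, b, d, 14, 30), (b, 30, u, b, d, 34, 26), (b, 30, u, c, w, 14, 30), (b, 30, u, c, w, 34, 26), (b, 30, u, n, z, 14, 30), (b, 30, u, n, z, 34, 26), (b, 30, u, t, v, 14, 30), (b, 30, u, t, v, 34, 26), (z, 10, k, s, t, 16, 25), (z, 10, k, s, t, 5, 12), (z, 5, u, s, t, 14, 30), (z, 5, u, s, t, 34, 26)}.
σ[E != z]: keep tuples satisfying E != z → {(b, 26, k, b, d, 16, 25), (b, 26, k, b, d, 5, 12), (b, 26, k, c, w, 16, 25), (b, 26, k, c, w, 5, 12), (b, 26, k, t, v, 16, 25), (b, 26, k, t, v, 5, 12), (b, 30, u, b, d, 14, 30), (b, 30, u, b, d, 34, 26), (b, 30, u, c, w, 14, 30), (b, 30, u, c, w, 34, 26), (b, 30, u, t, v, 14, 30), (b, 30, u, t, v, 34, 26), (z, 10, k, s, t, 16, 25), (z, 10, k, s, t, 5, 12), (z, 5, u, s, t, 14, 30), (z, 5, u, s, t, 34, 26)}
σ[G != u]: keep tuples satisfying G != u → {(b, 26, k, b, d, 16, 25), (b, 26, k, b, d, 5, 12), (b, 26, k, c, w, 16, 25), (b, 26, k, c, w, 5, 12), (b, 26, k, t, v, 16, 25), (b, 26, k, t, v, 5, 12), (z, 10, k, s, t, 16, 25), (z, 10, k, s, t, 5, 12)}
Projecting to C, F, G: {(b, 12, k), (b, 25, k), (c, 12, k), (c, 25, k), (s, 12, k), (s, 25, k), (t, 12, k), (t, 25, k)}

{(b, 12, k), (b, 25, k), (c, 12, k), (c, 25, k), (s, 12, k), (s, 25, k), (t, 12, k), (t, 25, k)}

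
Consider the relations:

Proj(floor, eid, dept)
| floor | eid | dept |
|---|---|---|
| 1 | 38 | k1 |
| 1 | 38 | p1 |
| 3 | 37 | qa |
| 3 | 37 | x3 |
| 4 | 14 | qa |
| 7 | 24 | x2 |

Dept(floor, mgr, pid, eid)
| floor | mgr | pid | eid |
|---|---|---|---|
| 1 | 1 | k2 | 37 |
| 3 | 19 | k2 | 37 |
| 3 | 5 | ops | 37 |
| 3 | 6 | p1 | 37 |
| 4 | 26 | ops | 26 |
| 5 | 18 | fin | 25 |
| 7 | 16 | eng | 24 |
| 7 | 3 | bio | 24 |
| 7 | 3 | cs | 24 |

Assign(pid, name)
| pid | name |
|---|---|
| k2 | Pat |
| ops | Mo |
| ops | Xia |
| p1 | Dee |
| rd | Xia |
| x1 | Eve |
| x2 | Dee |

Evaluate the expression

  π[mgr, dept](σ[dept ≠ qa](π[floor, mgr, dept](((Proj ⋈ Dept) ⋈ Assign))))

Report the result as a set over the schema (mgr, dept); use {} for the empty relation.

Natural join on floor, eid: {(3, 37, qa, 19, k2), (3, 37, qa, 5, ops), (3, 37, qa, 6, p1), (3, 37, x3, 19, k2), (3, 37, x3, 5, ops), (3, 37, x3, 6, p1), (7, 24, x2, 16, eng), (7, 24, x2, 3, bio), (7, 24, x2, 3, cs)}
Natural join on pid: {(3, 37, qa, 19, k2, Pat), (3, 37, qa, 5, ops, Mo), (3, 37, qa, 5, ops, Xia), (3, 37, qa, 6, p1, Dee), (3, 37, x3, 19, k2, Pat), (3, 37, x3, 5, ops, Mo), (3, 37, x3, 5, ops, Xia), (3, 37, x3, 6, p1, Dee)}
π[floor, mgr, dept]: project onto (floor, mgr, dept) (2 duplicate(s) eliminated) → {(3, 19, qa), (3, 19, x3), (3, 5, qa), (3, 5, x3), (3, 6, qa), (3, 6, x3)}
Apply σ_{dept ≠ qa}; surviving tuples: {(3, 19, x3), (3, 5, x3), (3, 6, x3)}
π[mgr, dept]: project onto (mgr, dept) → {(19, x3), (5, x3), (6, x3)}

{(19, x3), (5, x3), (6, x3)}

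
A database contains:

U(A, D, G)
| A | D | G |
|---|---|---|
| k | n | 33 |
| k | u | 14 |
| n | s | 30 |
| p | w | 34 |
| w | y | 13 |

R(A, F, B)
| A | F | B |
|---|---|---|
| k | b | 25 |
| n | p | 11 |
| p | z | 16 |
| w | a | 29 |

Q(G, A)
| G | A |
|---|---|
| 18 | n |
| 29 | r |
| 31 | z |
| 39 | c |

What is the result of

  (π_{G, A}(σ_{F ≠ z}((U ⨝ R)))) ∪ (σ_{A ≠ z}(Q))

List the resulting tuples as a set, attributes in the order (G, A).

{(13, w), (14, k), (18, n), (29, r), (30, n), (33, k), (39, c)}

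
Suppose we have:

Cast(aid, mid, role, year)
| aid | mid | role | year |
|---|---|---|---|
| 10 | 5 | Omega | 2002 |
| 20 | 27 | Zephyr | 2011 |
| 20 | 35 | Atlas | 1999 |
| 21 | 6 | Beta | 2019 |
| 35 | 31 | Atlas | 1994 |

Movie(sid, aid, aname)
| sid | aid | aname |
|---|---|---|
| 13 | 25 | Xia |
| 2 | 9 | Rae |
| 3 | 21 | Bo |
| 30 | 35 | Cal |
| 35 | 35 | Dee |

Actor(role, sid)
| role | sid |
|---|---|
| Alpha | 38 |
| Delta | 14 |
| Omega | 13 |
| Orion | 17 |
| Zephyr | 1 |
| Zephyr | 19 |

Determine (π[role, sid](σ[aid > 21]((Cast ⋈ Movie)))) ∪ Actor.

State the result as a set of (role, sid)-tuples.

{(Alpha, 38), (Atlas, 30), (Atlas, 35), (Delta, 14), (Omega, 13), (Orion, 17), (Zephyr, 1), (Zephyr, 19)}

Cast ⋈ Movie (natural join on aid): {(21, 6, Beta, 2019, 3, Bo), (35, 31, Atlas, 1994, 30, Cal), (35, 31, Atlas, 1994, 35, Dee)}
σ[aid > 21]: keep tuples satisfying aid > 21 → {(35, 31, Atlas, 1994, 30, Cal), (35, 31, Atlas, 1994, 35, Dee)}
π_{role, sid} gives {(Atlas, 30), (Atlas, 35)}.
Union: {(Atlas, 30), (Atlas, 35)} with {(Alpha, 38), (Delta, 14), (Omega, 13), (Orion, 17), (Zephyr, 1), (Zephyr, 19)} → {(Alpha, 38), (Atlas, 30), (Atlas, 35), (Delta, 14), (Omega, 13), (Orion, 17), (Zephyr, 1), (Zephyr, 19)}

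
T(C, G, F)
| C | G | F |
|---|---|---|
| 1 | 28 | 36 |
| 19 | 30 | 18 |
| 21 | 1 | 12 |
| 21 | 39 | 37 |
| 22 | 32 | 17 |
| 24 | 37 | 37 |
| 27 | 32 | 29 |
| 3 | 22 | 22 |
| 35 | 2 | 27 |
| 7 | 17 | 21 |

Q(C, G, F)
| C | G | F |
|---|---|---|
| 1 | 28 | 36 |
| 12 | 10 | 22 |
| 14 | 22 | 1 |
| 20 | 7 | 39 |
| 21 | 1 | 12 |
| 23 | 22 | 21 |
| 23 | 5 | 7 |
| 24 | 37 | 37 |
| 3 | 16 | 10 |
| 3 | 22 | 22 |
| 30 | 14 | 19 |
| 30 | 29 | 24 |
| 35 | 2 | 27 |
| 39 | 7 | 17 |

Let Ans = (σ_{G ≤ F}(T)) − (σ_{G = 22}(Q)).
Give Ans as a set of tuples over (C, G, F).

{(1, 28, 36), (21, 1, 12), (24, 37, 37), (35, 2, 27), (7, 17, 21)}

Selection G ≤ F: {(1, 28, 36), (21, 1, 12), (24, 37, 37), (3, 22, 22), (35, 2, 27), (7, 17, 21)}
Selection G = 22: {(14, 22, 1), (23, 22, 21), (3, 22, 22)}
Set difference of the two operands is {(1, 28, 36), (21, 1, 12), (24, 37, 37), (35, 2, 27), (7, 17, 21)}.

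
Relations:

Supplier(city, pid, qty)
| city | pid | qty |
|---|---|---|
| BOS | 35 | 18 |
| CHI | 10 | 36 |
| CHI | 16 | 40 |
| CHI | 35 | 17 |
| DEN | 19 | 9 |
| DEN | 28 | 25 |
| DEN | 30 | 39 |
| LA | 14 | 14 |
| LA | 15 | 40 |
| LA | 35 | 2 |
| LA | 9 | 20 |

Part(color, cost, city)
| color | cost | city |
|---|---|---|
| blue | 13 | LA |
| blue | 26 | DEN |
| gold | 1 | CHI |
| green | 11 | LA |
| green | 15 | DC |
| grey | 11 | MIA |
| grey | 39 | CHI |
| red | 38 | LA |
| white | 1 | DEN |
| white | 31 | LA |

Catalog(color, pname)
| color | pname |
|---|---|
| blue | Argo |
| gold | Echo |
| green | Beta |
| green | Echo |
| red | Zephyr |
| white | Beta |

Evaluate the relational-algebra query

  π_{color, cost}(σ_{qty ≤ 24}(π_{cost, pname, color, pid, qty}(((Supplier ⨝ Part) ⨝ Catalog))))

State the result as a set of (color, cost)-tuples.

{(blue, 13), (blue, 26), (gold, 1), (green, 11), (red, 38), (white, 1), (white, 31)}

Supplier ⋈ Part (natural join on city): {(CHI, 10, 36, gold, 1), (CHI, 10, 36, grey, 39), (CHI, 16, 40, gold, 1), (CHI, 16, 40, grey, 39), (CHI, 35, 17, gold, 1), (CHI, 35, 17, grey, 39), (DEN, 19, 9, blue, 26), (DEN, 19, 9, white, 1), (DEN, 28, 25, blue, 26), (DEN, 28, 25, white, 1), (DEN, 30, 39, blue, 26), (DEN, 30, 39, white, 1), (LA, 14, 14, blue, 13), (LA, 14, 14, green, 11), (LA, 14, 14, red, 38), (LA, 14, 14, white, 31), (LA, 15, 40, blue, 13), (LA, 15, 40, green, 11), (LA, 15, 40, red, 38), (LA, 15, 40, white, 31), (LA, 35, 2, blue, 13), (LA, 35, 2, green, 11), (LA, 35, 2, red, 38), (LA, 35, 2, white, 31), (LA, 9, 20, blue, 13), (LA, 9, 20, green, 11), (LA, 9, 20, red, 38), (LA, 9, 20, white, 31)}
(Supplier ⨝ Part) ⋈ Catalog (natural join on color): {(CHI, 10, 36, gold, 1, Echo), (CHI, 16, 40, gold, 1, Echo), (CHI, 35, 17, gold, 1, Echo), (DEN, 19, 9, blue, 26, Argo), (DEN, 19, 9, white, 1, Beta), (DEN, 28, 25, blue, 26, Argo), (DEN, 28, 25, white, 1, Beta), (DEN, 30, 39, blue, 26, Argo), (DEN, 30, 39, white, 1, Beta), (LA, 14, 14, blue, 13, Argo), (LA, 14, 14, green, 11, Beta), (LA, 14, 14, green, 11, Echo), (LA, 14, 14, red, 38, Zephyr), (LA, 14, 14, white, 31, Beta), (LA, 15, 40, blue, 13, Argo), (LA, 15, 40, green, 11, Beta), (LA, 15, 40, green, 11, Echo), (LA, 15, 40, red, 38, Zephyr), (LA, 15, 40, white, 31, Beta), (LA, 35, 2, blue, 13, Argo), (LA, 35, 2, green, 11, Beta), (LA, 35, 2, green, 11, Echo), (LA, 35, 2, red, 38, Zephyr), (LA, 35, 2, white, 31, Beta), (LA, 9, 20, blue, 13, Argo), (LA, 9, 20, green, 11, Beta), (LA, 9, 20, green, 11, Echo), (LA, 9, 20, red, 38, Zephyr), (LA, 9, 20, white, 31, Beta)}
π_{cost, pname, color, pid, qty} gives {(1, Beta, white, 19, 9), (1, Beta, white, 28, 25), (1, Beta, white, 30, 39), (1, Echo, gold, 10, 36), (1, Echo, gold, 16, 40), (1, Echo, gold, 35, 17), (11, Beta, green, 14, 14), (11, Beta, green, 15, 40), (11, Beta, green, 35, 2), (11, Beta, green, 9, 20), (11, Echo, green, 14, 14), (11, Echo, green, 15, 40), (11, Echo, green, 35, 2), (11, Echo, green, 9, 20), (13, Argo, blue, 14, 14), (13, Argo, blue, 15, 40), (13, Argo, blue, 35, 2), (13, Argo, blue, 9, 20), (26, Argo, blue, 19, 9), (26, Argo, blue, 28, 25), (26, Argo, blue, 30, 39), (31, Beta, white, 14, 14), (31, Beta, white, 15, 40), (31, Beta, white, 35, 2), (31, Beta, white, 9, 20), (38, Zephyr, red, 14, 14), (38, Zephyr, red, 15, 40), (38, Zephyr, red, 35, 2), (38, Zephyr, red, 9, 20)}.
Apply σ_{qty ≤ 24}; surviving tuples: {(1, Beta, white, 19, 9), (1, Echo, gold, 35, 17), (11, Beta, green, 14, 14), (11, Beta, green, 35, 2), (11, Beta, green, 9, 20), (11, Echo, green, 14, 14), (11, Echo, green, 35, 2), (11, Echo, green, 9, 20), (13, Argo, blue, 14, 14), (13, Argo, blue, 35, 2), (13, Argo, blue, 9, 20), (26, Argo, blue, 19, 9), (31, Beta, white, 14, 14), (31, Beta, white, 35, 2), (31, Beta, white, 9, 20), (38, Zephyr, red, 14, 14), (38, Zephyr, red, 35, 2), (38, Zephyr, red, 9, 20)}
π_{color, cost} gives {(blue, 13), (blue, 26), (gold, 1), (green, 11), (red, 38), (white, 1), (white, 31)} (11 duplicate(s) eliminated).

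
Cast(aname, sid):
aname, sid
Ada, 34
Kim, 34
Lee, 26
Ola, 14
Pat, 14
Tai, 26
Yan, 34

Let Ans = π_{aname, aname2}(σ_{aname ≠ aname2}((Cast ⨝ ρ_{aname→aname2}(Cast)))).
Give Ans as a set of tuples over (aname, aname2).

{(Ada, Kim), (Ada, Yan), (Kim, Ada), (Kim, Yan), (Lee, Tai), (Ola, Pat), (Pat, Ola), (Tai, Lee), (Yan, Ada), (Yan, Kim)}

ρ[aname→aname2]: schema becomes (aname2, sid); tuples unchanged.
Joining Cast and ρ_{aname→aname2}(Cast) on sid yields {(Ada, 34, Ada), (Ada, 34, Kim), (Ada, 34, Yan), (Kim, 34, Ada), (Kim, 34, Kim), (Kim, 34, Yan), (Lee, 26, Lee), (Lee, 26, Tai), (Ola, 14, Ola), (Ola, 14, Pat), (Pat, 14, Ola), (Pat, 14, Pat), (Tai, 26, Lee), (Tai, 26, Tai), (Yan, 34, Ada), (Yan, 34, Kim), (Yan, 34, Yan)}.
Selection aname ≠ aname2: {(Ada, 34, Kim), (Ada, 34, Yan), (Kim, 34, Ada), (Kim, 34, Yan), (Lee, 26, Tai), (Ola, 14, Pat), (Pat, 14, Ola), (Tai, 26, Lee), (Yan, 34, Ada), (Yan, 34, Kim)}
π[aname, aname2]: project onto (aname, aname2) → {(Ada, Kim), (Ada, Yan), (Kim, Ada), (Kim, Yan), (Lee, Tai), (Ola, Pat), (Pat, Ola), (Tai, Lee), (Yan, Ada), (Yan, Kim)}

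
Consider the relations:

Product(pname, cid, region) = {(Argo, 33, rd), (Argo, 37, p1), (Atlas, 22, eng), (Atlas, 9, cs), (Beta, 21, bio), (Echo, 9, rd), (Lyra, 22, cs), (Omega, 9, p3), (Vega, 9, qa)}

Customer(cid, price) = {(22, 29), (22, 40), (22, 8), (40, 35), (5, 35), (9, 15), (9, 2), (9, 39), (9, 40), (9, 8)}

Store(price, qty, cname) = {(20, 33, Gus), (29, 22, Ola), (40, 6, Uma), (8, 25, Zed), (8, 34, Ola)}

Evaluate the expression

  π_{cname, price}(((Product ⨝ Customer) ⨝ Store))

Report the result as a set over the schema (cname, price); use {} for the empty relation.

Joining Product and Customer on cid yields {(Atlas, 22, eng, 29), (Atlas, 22, eng, 40), (Atlas, 22, eng, 8), (Atlas, 9, cs, 15), (Atlas, 9, cs, 2), (Atlas, 9, cs, 39), (Atlas, 9, cs, 40), (Atlas, 9, cs, 8), (Echo, 9, rd, 15), (Echo, 9, rd, 2), (Echo, 9, rd, 39), (Echo, 9, rd, 40), (Echo, 9, rd, 8), (Lyra, 22, cs, 29), (Lyra, 22, cs, 40), (Lyra, 22, cs, 8), (Omega, 9, p3, 15), (Omega, 9, p3, 2), (Omega, 9, p3, 39), (Omega, 9, p3, 40), (Omega, 9, p3, 8), (Vega, 9, qa, 15), (Vega, 9, qa, 2), (Vega, 9, qa, 39), (Vega, 9, qa, 40), (Vega, 9, qa, 8)}.
Joining (Product ⨝ Customer) and Store on price yields {(Atlas, 22, eng, 29, 22, Ola), (Atlas, 22, eng, 40, 6, Uma), (Atlas, 22, eng, 8, 25, Zed), (Atlas, 22, eng, 8, 34, Ola), (Atlas, 9, cs, 40, 6, Uma), (Atlas, 9, cs, 8, 25, Zed), (Atlas, 9, cs, 8, 34, Ola), (Echo, 9, rd, 40, 6, Uma), (Echo, 9, rd, 8, 25, Zed), (Echo, 9, rd, 8, 34, Ola), (Lyra, 22, cs, 29, 22, Ola), (Lyra, 22, cs, 40, 6, Uma), (Lyra, 22, cs, 8, 25, Zed), (Lyra, 22, cs, 8, 34, Ola), (Omega, 9, p3, 40, 6, Uma), (Omega, 9, p3, 8, 25, Zed), (Omega, 9, p3, 8, 34, Ola), (Vega, 9, qa, 40, 6, Uma), (Vega, 9, qa, 8, 25, Zed), (Vega, 9, qa, 8, 34, Ola)}.
Projecting to cname, price (16 duplicate(s) eliminated): {(Ola, 29), (Ola, 8), (Uma, 40), (Zed, 8)}

{(Ola, 29), (Ola, 8), (Uma, 40), (Zed, 8)}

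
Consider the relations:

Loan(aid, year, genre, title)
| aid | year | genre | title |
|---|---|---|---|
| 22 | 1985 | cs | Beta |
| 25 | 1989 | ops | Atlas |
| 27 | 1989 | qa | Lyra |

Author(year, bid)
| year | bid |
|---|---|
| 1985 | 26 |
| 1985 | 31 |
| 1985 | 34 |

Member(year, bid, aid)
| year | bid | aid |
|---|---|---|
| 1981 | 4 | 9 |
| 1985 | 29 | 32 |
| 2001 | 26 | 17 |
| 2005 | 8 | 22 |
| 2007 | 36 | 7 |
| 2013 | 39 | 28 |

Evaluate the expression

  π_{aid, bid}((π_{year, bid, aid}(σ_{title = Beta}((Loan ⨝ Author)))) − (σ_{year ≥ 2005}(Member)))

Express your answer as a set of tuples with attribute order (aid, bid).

{(22, 26), (22, 31), (22, 34)}

Loan ⋈ Author (natural join on year): {(22, 1985, cs, Beta, 26), (22, 1985, cs, Beta, 31), (22, 1985, cs, Beta, 34)}
Selection title = Beta: {(22, 1985, cs, Beta, 26), (22, 1985, cs, Beta, 31), (22, 1985, cs, Beta, 34)}
π_{year, bid, aid} gives {(1985, 26, 22), (1985, 31, 22), (1985, 34, 22)}.
Selection year ≥ 2005: {(2005, 8, 22), (2007, 36, 7), (2013, 39, 28)}
Set difference of the two operands is {(1985, 26, 22), (1985, 31, 22), (1985, 34, 22)}.
π_{aid, bid} gives {(22, 26), (22, 31), (22, 34)}.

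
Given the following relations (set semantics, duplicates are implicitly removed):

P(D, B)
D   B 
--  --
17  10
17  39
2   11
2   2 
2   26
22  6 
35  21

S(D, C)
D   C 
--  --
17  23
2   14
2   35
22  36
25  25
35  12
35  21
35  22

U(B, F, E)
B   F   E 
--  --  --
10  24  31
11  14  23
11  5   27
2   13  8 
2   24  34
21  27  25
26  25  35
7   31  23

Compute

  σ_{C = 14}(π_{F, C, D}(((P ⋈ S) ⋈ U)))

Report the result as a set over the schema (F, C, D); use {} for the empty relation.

P ⋈ S (natural join on D): {(17, 10, 23), (17, 39, 23), (2, 11, 14), (2, 11, 35), (2, 2, 14), (2, 2, 35), (2, 26, 14), (2, 26, 35), (22, 6, 36), (35, 21, 12), (35, 21, 21), (35, 21, 22)}
(P ⋈ S) ⋈ U (natural join on B): {(17, 10, 23, 24, 31), (2, 11, 14, 14, 23), (2, 11, 14, 5, 27), (2, 11, 35, 14, 23), (2, 11, 35, 5, 27), (2, 2, 14, 13, 8), (2, 2, 14, 24, 34), (2, 2, 35, 13, 8), (2, 2, 35, 24, 34), (2, 26, 14, 25, 35), (2, 26, 35, 25, 35), (35, 21, 12, 27, 25), (35, 21, 21, 27, 25), (35, 21, 22, 27, 25)}
Projecting to F, C, D: {(13, 14, 2), (13, 35, 2), (14, 14, 2), (14, 35, 2), (24, 14, 2), (24, 23, 17), (24, 35, 2), (25, 14, 2), (25, 35, 2), (27, 12, 35), (27, 21, 35), (27, 22, 35), (5, 14, 2), (5, 35, 2)}
Selection C = 14: {(13, 14, 2), (14, 14, 2), (24, 14, 2), (25, 14, 2), (5, 14, 2)}

{(13, 14, 2), (14, 14, 2), (24, 14, 2), (25, 14, 2), (5, 14, 2)}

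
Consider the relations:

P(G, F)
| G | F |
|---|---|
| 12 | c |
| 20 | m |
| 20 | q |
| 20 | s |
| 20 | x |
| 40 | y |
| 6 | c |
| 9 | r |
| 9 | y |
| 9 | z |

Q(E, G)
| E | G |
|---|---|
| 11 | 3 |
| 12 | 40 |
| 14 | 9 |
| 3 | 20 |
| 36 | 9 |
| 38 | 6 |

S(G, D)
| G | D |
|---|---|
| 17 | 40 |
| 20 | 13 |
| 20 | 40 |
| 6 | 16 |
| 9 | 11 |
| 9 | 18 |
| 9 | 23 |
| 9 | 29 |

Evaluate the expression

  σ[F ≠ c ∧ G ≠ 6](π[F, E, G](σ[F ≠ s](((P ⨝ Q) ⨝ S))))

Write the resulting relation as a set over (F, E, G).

{(m, 3, 20), (q, 3, 20), (r, 14, 9), (r, 36, 9), (x, 3, 20), (y, 14, 9), (y, 36, 9), (z, 14, 9), (z, 36, 9)}

Natural join on G: {(20, m, 3), (20, q, 3), (20, s, 3), (20, x, 3), (40, y, 12), (6, c, 38), (9, r, 14), (9, r, 36), (9, y, 14), (9, y, 36), (9, z, 14), (9, z, 36)}
Natural join on G: {(20, m, 3, 13), (20, m, 3, 40), (20, q, 3, 13), (20, q, 3, 40), (20, s, 3, 13), (20, s, 3, 40), (20, x, 3, 13), (20, x, 3, 40), (6, c, 38, 16), (9, r, 14, 11), (9, r, 14, 18), (9, r, 14, 23), (9, r, 14, 29), (9, r, 36, 11), (9, r, 36, 18), (9, r, 36, 23), (9, r, 36, 29), (9, y, 14, 11), (9, y, 14, 18), (9, y, 14, 23), (9, y, 14, 29), (9, y, 36, 11), (9, y, 36, 18), (9, y, 36, 23), (9, y, 36, 29), (9, z, 14, 11), (9, z, 14, 18), (9, z, 14, 23), (9, z, 14, 29), (9, z, 36, 11), (9, z, 36, 18), (9, z, 36, 23), (9, z, 36, 29)}
Selection F ≠ s: {(20, m, 3, 13), (20, m, 3, 40), (20, q, 3, 13), (20, q, 3, 40), (20, x, 3, 13), (20, x, 3, 40), (6, c, 38, 16), (9, r, 14, 11), (9, r, 14, 18), (9, r, 14, 23), (9, r, 14, 29), (9, r, 36, 11), (9, r, 36, 18), (9, r, 36, 23), (9, r, 36, 29), (9, y, 14, 11), (9, y, 14, 18), (9, y, 14, 23), (9, y, 14, 29), (9, y, 36, 11), (9, y, 36, 18), (9, y, 36, 23), (9, y, 36, 29), (9, z, 14, 11), (9, z, 14, 18), (9, z, 14, 23), (9, z, 14, 29), (9, z, 36, 11), (9, z, 36, 18), (9, z, 36, 23), (9, z, 36, 29)}
Keep only column(s) F, E, G (21 duplicate(s) eliminated): {(c, 38, 6), (m, 3, 20), (q, 3, 20), (r, 14, 9), (r, 36, 9), (x, 3, 20), (y, 14, 9), (y, 36, 9), (z, 14, 9), (z, 36, 9)}
Selection F ≠ c ∧ G ≠ 6: {(m, 3, 20), (q, 3, 20), (r, 14, 9), (r, 36, 9), (x, 3, 20), (y, 14, 9), (y, 36, 9), (z, 14, 9), (z, 36, 9)}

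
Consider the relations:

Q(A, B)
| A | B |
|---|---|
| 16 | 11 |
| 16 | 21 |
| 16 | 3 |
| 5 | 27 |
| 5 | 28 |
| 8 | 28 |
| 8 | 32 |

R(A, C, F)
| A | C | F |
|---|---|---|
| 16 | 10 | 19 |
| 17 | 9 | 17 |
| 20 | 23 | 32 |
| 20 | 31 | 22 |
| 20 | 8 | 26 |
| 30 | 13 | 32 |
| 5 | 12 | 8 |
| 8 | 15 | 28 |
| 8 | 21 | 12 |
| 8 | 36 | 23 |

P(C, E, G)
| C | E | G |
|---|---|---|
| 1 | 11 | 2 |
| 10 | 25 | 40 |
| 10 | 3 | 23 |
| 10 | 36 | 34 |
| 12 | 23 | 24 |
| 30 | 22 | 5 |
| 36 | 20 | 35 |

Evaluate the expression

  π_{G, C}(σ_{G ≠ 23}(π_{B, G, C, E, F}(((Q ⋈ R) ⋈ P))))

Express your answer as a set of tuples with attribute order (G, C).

{(24, 12), (34, 10), (35, 36), (40, 10)}

Joining Q and R on A yields {(16, 11, 10, 19), (16, 21, 10, 19), (16, 3, 10, 19), (5, 27, 12, 8), (5, 28, 12, 8), (8, 28, 15, 28), (8, 28, 21, 12), (8, 28, 36, 23), (8, 32, 15, 28), (8, 32, 21, 12), (8, 32, 36, 23)}.
Joining (Q ⋈ R) and P on C yields {(16, 11, 10, 19, 25, 40), (16, 11, 10, 19, 3, 23), (16, 11, 10, 19, 36, 34), (16, 21, 10, 19, 25, 40), (16, 21, 10, 19, 3, 23), (16, 21, 10, 19, 36, 34), (16, 3, 10, 19, 25, 40), (16, 3, 10, 19, 3, 23), (16, 3, 10, 19, 36, 34), (5, 27, 12, 8, 23, 24), (5, 28, 12, 8, 23, 24), (8, 28, 36, 23, 20, 35), (8, 32, 36, 23, 20, 35)}.
Projecting to B, G, C, E, F: {(11, 23, 10, 3, 19), (11, 34, 10, 36, 19), (11, 40, 10, 25, 19), (21, 23, 10, 3, 19), (21, 34, 10, 36, 19), (21, 40, 10, 25, 19), (27, 24, 12, 23, 8), (28, 24, 12, 23, 8), (28, 35, 36, 20, 23), (3, 23, 10, 3, 19), (3, 34, 10, 36, 19), (3, 40, 10, 25, 19), (32, 35, 36, 20, 23)}
Filtering on G ≠ 23 leaves {(11, 34, 10, 36, 19), (11, 40, 10, 25, 19), (21, 34, 10, 36, 19), (21, 40, 10, 25, 19), (27, 24, 12, 23, 8), (28, 24, 12, 23, 8), (28, 35, 36, 20, 23), (3, 34, 10, 36, 19), (3, 40, 10, 25, 19), (32, 35, 36, 20, 23)}.
Projecting to G, C (6 duplicate(s) eliminated): {(24, 12), (34, 10), (35, 36), (40, 10)}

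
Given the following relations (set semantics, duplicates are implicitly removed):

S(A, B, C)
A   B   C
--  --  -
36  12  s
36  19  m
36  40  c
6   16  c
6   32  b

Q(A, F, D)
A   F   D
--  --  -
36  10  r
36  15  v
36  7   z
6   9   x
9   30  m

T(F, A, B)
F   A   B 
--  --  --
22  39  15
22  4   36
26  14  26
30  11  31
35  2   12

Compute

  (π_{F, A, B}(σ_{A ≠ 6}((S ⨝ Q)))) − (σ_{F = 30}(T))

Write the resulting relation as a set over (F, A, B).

{(10, 36, 12), (10, 36, 19), (10, 36, 40), (15, 36, 12), (15, 36, 19), (15, 36, 40), (7, 36, 12), (7, 36, 19), (7, 36, 40)}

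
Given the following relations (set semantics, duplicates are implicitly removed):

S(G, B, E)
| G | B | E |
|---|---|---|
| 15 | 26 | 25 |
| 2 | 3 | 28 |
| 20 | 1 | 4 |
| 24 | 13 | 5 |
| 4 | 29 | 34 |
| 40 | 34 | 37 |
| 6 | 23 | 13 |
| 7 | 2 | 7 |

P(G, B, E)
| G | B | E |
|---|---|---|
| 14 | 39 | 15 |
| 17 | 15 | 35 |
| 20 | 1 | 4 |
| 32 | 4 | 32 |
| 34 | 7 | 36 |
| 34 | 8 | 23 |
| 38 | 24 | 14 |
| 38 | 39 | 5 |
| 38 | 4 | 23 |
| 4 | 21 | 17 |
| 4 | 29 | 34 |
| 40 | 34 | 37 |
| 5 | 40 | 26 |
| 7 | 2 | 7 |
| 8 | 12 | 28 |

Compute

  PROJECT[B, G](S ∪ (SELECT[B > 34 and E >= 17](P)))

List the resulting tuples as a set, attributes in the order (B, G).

{(1, 20), (13, 24), (2, 7), (23, 6), (26, 15), (29, 4), (3, 2), (34, 40), (40, 5)}

Apply σ_{B > 34 and E >= 17}; surviving tuples: {(5, 40, 26)}
Set union of the two operands is {(15, 26, 25), (2, 3, 28), (20, 1, 4), (24, 13, 5), (4, 29, 34), (40, 34, 37), (5, 40, 26), (6, 23, 13), (7, 2, 7)}.
π[B, G]: project onto (B, G) → {(1, 20), (13, 24), (2, 7), (23, 6), (26, 15), (29, 4), (3, 2), (34, 40), (40, 5)}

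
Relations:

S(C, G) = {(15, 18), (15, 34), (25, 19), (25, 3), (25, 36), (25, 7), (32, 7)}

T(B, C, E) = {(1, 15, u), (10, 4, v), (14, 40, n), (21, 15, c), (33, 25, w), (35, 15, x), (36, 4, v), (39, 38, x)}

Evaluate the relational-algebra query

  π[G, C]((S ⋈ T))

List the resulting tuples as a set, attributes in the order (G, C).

S ⋈ T (natural join on C): {(15, 18, 1, u), (15, 18, 21, c), (15, 18, 35, x), (15, 34, 1, u), (15, 34, 21, c), (15, 34, 35, x), (25, 19, 33, w), (25, 3, 33, w), (25, 36, 33, w), (25, 7, 33, w)}
π[G, C]: project onto (G, C) (4 duplicate(s) eliminated) → {(18, 15), (19, 25), (3, 25), (34, 15), (36, 25), (7, 25)}

{(18, 15), (19, 25), (3, 25), (34, 15), (36, 25), (7, 25)}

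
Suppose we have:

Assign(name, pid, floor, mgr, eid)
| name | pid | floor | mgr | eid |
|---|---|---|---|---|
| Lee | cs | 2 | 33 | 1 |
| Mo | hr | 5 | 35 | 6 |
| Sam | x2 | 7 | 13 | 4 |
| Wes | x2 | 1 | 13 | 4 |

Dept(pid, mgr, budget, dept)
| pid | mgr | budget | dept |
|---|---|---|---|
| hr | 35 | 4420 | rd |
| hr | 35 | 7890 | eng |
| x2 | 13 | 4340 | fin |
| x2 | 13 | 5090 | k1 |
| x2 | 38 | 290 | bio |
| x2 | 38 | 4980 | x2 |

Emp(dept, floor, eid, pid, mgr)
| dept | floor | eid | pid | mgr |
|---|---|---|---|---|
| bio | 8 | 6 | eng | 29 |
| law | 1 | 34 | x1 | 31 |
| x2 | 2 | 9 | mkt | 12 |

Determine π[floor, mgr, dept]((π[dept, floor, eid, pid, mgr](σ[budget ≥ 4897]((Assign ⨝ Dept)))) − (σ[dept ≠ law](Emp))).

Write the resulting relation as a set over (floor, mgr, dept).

Joining Assign and Dept on pid, mgr yields {(Mo, hr, 5, 35, 6, 4420, rd), (Mo, hr, 5, 35, 6, 7890, eng), (Sam, x2, 7, 13, 4, 4340, fin), (Sam, x2, 7, 13, 4, 5090, k1), (Wes, x2, 1, 13, 4, 4340, fin), (Wes, x2, 1, 13, 4, 5090, k1)}.
Filtering on budget ≥ 4897 leaves {(Mo, hr, 5, 35, 6, 7890, eng), (Sam, x2, 7, 13, 4, 5090, k1), (Wes, x2, 1, 13, 4, 5090, k1)}.
π[dept, floor, eid, pid, mgr]: project onto (dept, floor, eid, pid, mgr) → {(eng, 5, 6, hr, 35), (k1, 1, 4, x2, 13), (k1, 7, 4, x2, 13)}
Filtering on dept ≠ law leaves {(bio, 8, 6, eng, 29), (x2, 2, 9, mkt, 12)}.
Difference: {(eng, 5, 6, hr, 35), (k1, 1, 4, x2, 13), (k1, 7, 4, x2, 13)} with {(bio, 8, 6, eng, 29), (x2, 2, 9, mkt, 12)} → {(eng, 5, 6, hr, 35), (k1, 1, 4, x2, 13), (k1, 7, 4, x2, 13)}
π[floor, mgr, dept]: project onto (floor, mgr, dept) → {(1, 13, k1), (5, 35, eng), (7, 13, k1)}

{(1, 13, k1), (5, 35, eng), (7, 13, k1)}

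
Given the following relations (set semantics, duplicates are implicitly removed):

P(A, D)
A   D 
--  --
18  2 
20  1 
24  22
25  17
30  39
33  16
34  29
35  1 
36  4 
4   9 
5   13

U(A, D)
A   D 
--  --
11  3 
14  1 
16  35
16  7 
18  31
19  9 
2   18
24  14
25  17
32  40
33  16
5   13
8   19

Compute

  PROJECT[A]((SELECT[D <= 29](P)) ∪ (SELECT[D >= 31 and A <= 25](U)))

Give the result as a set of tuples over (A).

Apply σ_{D <= 29}; surviving tuples: {(18, 2), (20, 1), (24, 22), (25, 17), (33, 16), (34, 29), (35, 1), (36, 4), (4, 9), (5, 13)}
Apply σ_{D >= 31 and A <= 25}; surviving tuples: {(16, 35), (18, 31)}
Set union of the two operands is {(16, 35), (18, 2), (18, 31), (20, 1), (24, 22), (25, 17), (33, 16), (34, 29), (35, 1), (36, 4), (4, 9), (5, 13)}.
Keep only column(s) A (1 duplicate(s) eliminated): {16, 18, 20, 24, 25, 33, 34, 35, 36, 4, 5}

{16, 18, 20, 24, 25, 33, 34, 35, 36, 4, 5}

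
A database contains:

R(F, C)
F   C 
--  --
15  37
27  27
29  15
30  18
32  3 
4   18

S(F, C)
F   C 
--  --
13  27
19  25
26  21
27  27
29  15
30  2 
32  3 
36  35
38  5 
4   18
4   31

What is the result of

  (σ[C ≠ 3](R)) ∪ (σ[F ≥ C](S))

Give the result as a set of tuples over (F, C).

{(15, 37), (26, 21), (27, 27), (29, 15), (30, 18), (30, 2), (32, 3), (36, 35), (38, 5), (4, 18)}

Apply σ_{C ≠ 3}; surviving tuples: {(15, 37), (27, 27), (29, 15), (30, 18), (4, 18)}
Apply σ_{F ≥ C}; surviving tuples: {(26, 21), (27, 27), (29, 15), (30, 2), (32, 3), (36, 35), (38, 5)}
Union: {(15, 37), (27, 27), (29, 15), (30, 18), (4, 18)} with {(26, 21), (27, 27), (29, 15), (30, 2), (32, 3), (36, 35), (38, 5)} → {(15, 37), (26, 21), (27, 27), (29, 15), (30, 18), (30, 2), (32, 3), (36, 35), (38, 5), (4, 18)}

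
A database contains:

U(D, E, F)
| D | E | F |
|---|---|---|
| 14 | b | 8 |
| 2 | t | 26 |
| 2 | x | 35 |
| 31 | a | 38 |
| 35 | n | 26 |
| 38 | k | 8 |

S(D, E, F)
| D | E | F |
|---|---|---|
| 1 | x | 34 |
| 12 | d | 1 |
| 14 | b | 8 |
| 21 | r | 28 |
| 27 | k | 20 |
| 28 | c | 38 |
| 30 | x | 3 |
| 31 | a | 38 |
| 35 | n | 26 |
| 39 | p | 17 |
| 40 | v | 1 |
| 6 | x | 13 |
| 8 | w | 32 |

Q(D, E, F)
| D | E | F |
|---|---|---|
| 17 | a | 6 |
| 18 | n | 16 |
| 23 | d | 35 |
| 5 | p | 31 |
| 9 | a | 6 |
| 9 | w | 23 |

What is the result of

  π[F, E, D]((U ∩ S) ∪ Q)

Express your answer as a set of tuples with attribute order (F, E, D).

{(16, n, 18), (23, w, 9), (26, n, 35), (31, p, 5), (35, d, 23), (38, a, 31), (6, a, 17), (6, a, 9), (8, b, 14)}

Intersection: {(14, b, 8), (2, t, 26), (2, x, 35), (31, a, 38), (35, n, 26), (38, k, 8)} with {(1, x, 34), (12, d, 1), (14, b, 8), (21, r, 28), (27, k, 20), (28, c, 38), (30, x, 3), (31, a, 38), (35, n, 26), (39, p, 17), (40, v, 1), (6, x, 13), (8, w, 32)} → {(14, b, 8), (31, a, 38), (35, n, 26)}
Union: {(14, b, 8), (31, a, 38), (35, n, 26)} with {(17, a, 6), (18, n, 16), (23, d, 35), (5, p, 31), (9, a, 6), (9, w, 23)} → {(14, b, 8), (17, a, 6), (18, n, 16), (23, d, 35), (31, a, 38), (35, n, 26), (5, p, 31), (9, a, 6), (9, w, 23)}
π[F, E, D]: project onto (F, E, D) → {(16, n, 18), (23, w, 9), (26, n, 35), (31, p, 5), (35, d, 23), (38, a, 31), (6, a, 17), (6, a, 9), (8, b, 14)}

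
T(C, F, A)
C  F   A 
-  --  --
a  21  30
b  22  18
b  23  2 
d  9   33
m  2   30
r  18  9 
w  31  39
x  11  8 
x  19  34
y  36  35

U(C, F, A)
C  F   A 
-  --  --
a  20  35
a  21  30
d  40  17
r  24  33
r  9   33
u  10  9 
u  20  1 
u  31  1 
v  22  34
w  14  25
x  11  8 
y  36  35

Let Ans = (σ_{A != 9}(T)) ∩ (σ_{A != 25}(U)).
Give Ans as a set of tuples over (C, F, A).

Apply σ_{A != 9}; surviving tuples: {(a, 21, 30), (b, 22, 18), (b, 23, 2), (d, 9, 33), (m, 2, 30), (w, 31, 39), (x, 11, 8), (x, 19, 34), (y, 36, 35)}
Apply σ_{A != 25}; surviving tuples: {(a, 20, 35), (a, 21, 30), (d, 40, 17), (r, 24, 33), (r, 9, 33), (u, 10, 9), (u, 20, 1), (u, 31, 1), (v, 22, 34), (x, 11, 8), (y, 36, 35)}
Set intersection of the two operands is {(a, 21, 30), (x, 11, 8), (y, 36, 35)}.

{(a, 21, 30), (x, 11, 8), (y, 36, 35)}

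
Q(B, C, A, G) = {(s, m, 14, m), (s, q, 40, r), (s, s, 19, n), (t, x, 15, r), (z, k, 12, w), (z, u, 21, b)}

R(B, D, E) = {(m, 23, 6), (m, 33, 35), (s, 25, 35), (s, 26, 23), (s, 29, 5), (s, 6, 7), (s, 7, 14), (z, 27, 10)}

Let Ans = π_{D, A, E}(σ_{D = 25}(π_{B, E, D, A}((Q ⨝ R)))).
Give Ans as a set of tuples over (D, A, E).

{(25, 14, 35), (25, 19, 35), (25, 40, 35)}

Q ⋈ R (natural join on B): {(s, m, 14, m, 25, 35), (s, m, 14, m, 26, 23), (s, m, 14, m, 29, 5), (s, m, 14, m, 6, 7), (s, m, 14, m, 7, 14), (s, q, 40, r, 25, 35), (s, q, 40, r, 26, 23), (s, q, 40, r, 29, 5), (s, q, 40, r, 6, 7), (s, q, 40, r, 7, 14), (s, s, 19, n, 25, 35), (s, s, 19, n, 26, 23), (s, s, 19, n, 29, 5), (s, s, 19, n, 6, 7), (s, s, 19, n, 7, 14), (z, k, 12, w, 27, 10), (z, u, 21, b, 27, 10)}
Projecting to B, E, D, A: {(s, 14, 7, 14), (s, 14, 7, 19), (s, 14, 7, 40), (s, 23, 26, 14), (s, 23, 26, 19), (s, 23, 26, 40), (s, 35, 25, 14), (s, 35, 25, 19), (s, 35, 25, 40), (s, 5, 29, 14), (s, 5, 29, 19), (s, 5, 29, 40), (s, 7, 6, 14), (s, 7, 6, 19), (s, 7, 6, 40), (z, 10, 27, 12), (z, 10, 27, 21)}
Apply σ_{D = 25}; surviving tuples: {(s, 35, 25, 14), (s, 35, 25, 19), (s, 35, 25, 40)}
Projecting to D, A, E: {(25, 14, 35), (25, 19, 35), (25, 40, 35)}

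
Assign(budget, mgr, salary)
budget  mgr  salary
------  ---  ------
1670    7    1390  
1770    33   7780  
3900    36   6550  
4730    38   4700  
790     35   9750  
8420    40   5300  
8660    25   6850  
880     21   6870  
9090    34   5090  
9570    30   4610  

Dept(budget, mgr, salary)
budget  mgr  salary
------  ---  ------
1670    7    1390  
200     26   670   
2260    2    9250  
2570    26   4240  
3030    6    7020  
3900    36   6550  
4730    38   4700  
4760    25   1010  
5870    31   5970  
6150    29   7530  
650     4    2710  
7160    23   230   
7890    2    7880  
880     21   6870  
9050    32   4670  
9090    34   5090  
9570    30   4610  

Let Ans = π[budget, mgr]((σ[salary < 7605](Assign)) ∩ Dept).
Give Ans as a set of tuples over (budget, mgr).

Filtering on salary < 7605 leaves {(1670, 7, 1390), (3900, 36, 6550), (4730, 38, 4700), (8420, 40, 5300), (8660, 25, 6850), (880, 21, 6870), (9090, 34, 5090), (9570, 30, 4610)}.
Set intersection of the two operands is {(1670, 7, 1390), (3900, 36, 6550), (4730, 38, 4700), (880, 21, 6870), (9090, 34, 5090), (9570, 30, 4610)}.
π[budget, mgr]: project onto (budget, mgr) → {(1670, 7), (3900, 36), (4730, 38), (880, 21), (9090, 34), (9570, 30)}

{(1670, 7), (3900, 36), (4730, 38), (880, 21), (9090, 34), (9570, 30)}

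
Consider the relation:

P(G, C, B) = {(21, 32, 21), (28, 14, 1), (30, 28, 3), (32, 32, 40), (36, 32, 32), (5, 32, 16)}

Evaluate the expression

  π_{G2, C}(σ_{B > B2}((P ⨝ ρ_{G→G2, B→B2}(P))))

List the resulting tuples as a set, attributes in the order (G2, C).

{(21, 32), (36, 32), (5, 32)}

ρ[G→G2, B→B2]: schema becomes (G2, C, B2); tuples unchanged.
P ⋈ ρ_{G→G2, B→B2}(P) (natural join on C): {(21, 32, 21, 21, 21), (21, 32, 21, 32, 40), (21, 32, 21, 36, 32), (21, 32, 21, 5, 16), (28, 14, 1, 28, 1), (30, 28, 3, 30, 3), (32, 32, 40, 21, 21), (32, 32, 40, 32, 40), (32, 32, 40, 36, 32), (32, 32, 40, 5, 16), (36, 32, 32, 21, 21), (36, 32, 32, 32, 40), (36, 32, 32, 36, 32), (36, 32, 32, 5, 16), (5, 32, 16, 21, 21), (5, 32, 16, 32, 40), (5, 32, 16, 36, 32), (5, 32, 16, 5, 16)}
Filtering on B > B2 leaves {(21, 32, 21, 5, 16), (32, 32, 40, 21, 21), (32, 32, 40, 36, 32), (32, 32, 40, 5, 16), (36, 32, 32, 21, 21), (36, 32, 32, 5, 16)}.
Keep only column(s) G2, C (3 duplicate(s) eliminated): {(21, 32), (36, 32), (5, 32)}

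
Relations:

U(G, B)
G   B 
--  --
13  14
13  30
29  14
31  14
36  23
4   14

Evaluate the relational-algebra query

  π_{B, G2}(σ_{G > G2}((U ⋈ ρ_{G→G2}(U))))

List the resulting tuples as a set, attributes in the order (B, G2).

{(14, 13), (14, 29), (14, 4)}

ρ[G→G2]: schema becomes (G2, B); tuples unchanged.
U ⋈ ρ_{G→G2}(U) (natural join on B): {(13, 14, 13), (13, 14, 29), (13, 14, 31), (13, 14, 4), (13, 30, 13), (29, 14, 13), (29, 14, 29), (29, 14, 31), (29, 14, 4), (31, 14, 13), (31, 14, 29), (31, 14, 31), (31, 14, 4), (36, 23, 36), (4, 14, 13), (4, 14, 29), (4, 14, 31), (4, 14, 4)}
Filtering on G > G2 leaves {(13, 14, 4), (29, 14, 13), (29, 14, 4), (31, 14, 13), (31, 14, 29), (31, 14, 4)}.
Keep only column(s) B, G2 (3 duplicate(s) eliminated): {(14, 13), (14, 29), (14, 4)}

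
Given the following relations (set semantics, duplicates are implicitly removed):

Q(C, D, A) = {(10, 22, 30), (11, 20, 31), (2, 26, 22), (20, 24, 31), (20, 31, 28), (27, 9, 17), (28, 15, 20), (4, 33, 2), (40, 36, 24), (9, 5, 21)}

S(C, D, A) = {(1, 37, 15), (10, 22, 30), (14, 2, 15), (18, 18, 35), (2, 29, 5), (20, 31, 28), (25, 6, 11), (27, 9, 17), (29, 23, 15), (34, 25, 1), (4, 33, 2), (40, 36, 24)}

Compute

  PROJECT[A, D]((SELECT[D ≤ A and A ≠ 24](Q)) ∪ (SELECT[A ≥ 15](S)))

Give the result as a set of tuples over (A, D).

{(15, 2), (15, 23), (15, 37), (17, 9), (20, 15), (21, 5), (24, 36), (28, 31), (30, 22), (31, 20), (31, 24), (35, 18)}

Apply σ_{D ≤ A and A ≠ 24}; surviving tuples: {(10, 22, 30), (11, 20, 31), (20, 24, 31), (27, 9, 17), (28, 15, 20), (9, 5, 21)}
Apply σ_{A ≥ 15}; surviving tuples: {(1, 37, 15), (10, 22, 30), (14, 2, 15), (18, 18, 35), (20, 31, 28), (27, 9, 17), (29, 23, 15), (40, 36, 24)}
Union: {(10, 22, 30), (11, 20, 31), (20, 24, 31), (27, 9, 17), (28, 15, 20), (9, 5, 21)} with {(1, 37, 15), (10, 22, 30), (14, 2, 15), (18, 18, 35), (20, 31, 28), (27, 9, 17), (29, 23, 15), (40, 36, 24)} → {(1, 37, 15), (10, 22, 30), (11, 20, 31), (14, 2, 15), (18, 18, 35), (20, 24, 31), (20, 31, 28), (27, 9, 17), (28, 15, 20), (29, 23, 15), (40, 36, 24), (9, 5, 21)}
π[A, D]: project onto (A, D) → {(15, 2), (15, 23), (15, 37), (17, 9), (20, 15), (21, 5), (24, 36), (28, 31), (30, 22), (31, 20), (31, 24), (35, 18)}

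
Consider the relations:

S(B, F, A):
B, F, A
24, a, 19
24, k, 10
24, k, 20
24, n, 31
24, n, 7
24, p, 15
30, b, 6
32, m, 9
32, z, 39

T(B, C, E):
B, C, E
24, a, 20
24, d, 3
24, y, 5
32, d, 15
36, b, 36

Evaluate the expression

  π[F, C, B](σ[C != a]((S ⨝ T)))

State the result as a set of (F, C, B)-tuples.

Natural join on B: {(24, a, 19, a, 20), (24, a, 19, d, 3), (24, a, 19, y, 5), (24, k, 10, a, 20), (24, k, 10, d, 3), (24, k, 10, y, 5), (24, k, 20, a, 20), (24, k, 20, d, 3), (24, k, 20, y, 5), (24, n, 31, a, 20), (24, n, 31, d, 3), (24, n, 31, y, 5), (24, n, 7, a, 20), (24, n, 7, d, 3), (24, n, 7, y, 5), (24, p, 15, a, 20), (24, p, 15, d, 3), (24, p, 15, y, 5), (32, m, 9, d, 15), (32, z, 39, d, 15)}
Filtering on C != a leaves {(24, a, 19, d, 3), (24, a, 19, y, 5), (24, k, 10, d, 3), (24, k, 10, y, 5), (24, k, 20, d, 3), (24, k, 20, y, 5), (24, n, 31, d, 3), (24, n, 31, y, 5), (24, n, 7, d, 3), (24, n, 7, y, 5), (24, p, 15, d, 3), (24, p, 15, y, 5), (32, m, 9, d, 15), (32, z, 39, d, 15)}.
π[F, C, B]: project onto (F, C, B) (4 duplicate(s) eliminated) → {(a, d, 24), (a, y, 24), (k, d, 24), (k, y, 24), (m, d, 32), (n, d, 24), (n, y, 24), (p, d, 24), (p, y, 24), (z, d, 32)}

{(a, d, 24), (a, y, 24), (k, d, 24), (k, y, 24), (m, d, 32), (n, d, 24), (n, y, 24), (p, d, 24), (p, y, 24), (z, d, 32)}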